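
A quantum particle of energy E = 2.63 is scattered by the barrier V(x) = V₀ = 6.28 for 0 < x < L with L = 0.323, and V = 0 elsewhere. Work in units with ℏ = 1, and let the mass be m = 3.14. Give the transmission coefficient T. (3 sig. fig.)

E < V₀: inside the barrier ψ ∝ e^{±κx} with κ = √(2m(V₀ − E))/ℏ = 4.788.
κL = 1.546, sinh(κL) = 2.241.
The exact tunnelling result is T⁻¹ = 1 + V₀² sinh²(κL) / [4E(V₀ − E)] = 6.157, so T = 0.162.

T = 0.162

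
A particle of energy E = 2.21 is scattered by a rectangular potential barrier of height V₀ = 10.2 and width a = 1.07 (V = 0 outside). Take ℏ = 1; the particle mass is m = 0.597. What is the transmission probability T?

Since E < V₀ the interior solution is evanescent with decay constant κ = √(2m(V₀ − E))/ℏ = 3.089.
κa = 3.305, sinh(κa) = 13.60.
The exact tunnelling result is T⁻¹ = 1 + V₀² sinh²(κa) / [4E(V₀ − E)] = 273.6, so T = 0.00365.

T = 0.00365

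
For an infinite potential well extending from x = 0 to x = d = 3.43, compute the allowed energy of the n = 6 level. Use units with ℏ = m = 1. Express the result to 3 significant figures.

The infinite-well eigenfunctions ψ_n = √(2/d) sin(nπx/d) vanish at both walls, giving E_n = n²π²ℏ²/(2md²).
E_6 = 6² × π² / (2 × 1 × 3.43²) = 15.10.

E = 15.1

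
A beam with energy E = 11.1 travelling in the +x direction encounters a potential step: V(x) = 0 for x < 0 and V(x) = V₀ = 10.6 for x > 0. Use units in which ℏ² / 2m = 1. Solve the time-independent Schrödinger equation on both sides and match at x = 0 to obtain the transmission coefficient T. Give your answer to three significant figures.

The wavenumbers are k₁ = √(2mE)/ℏ = 3.332 on the left and k₂ = √(2m(E − V₀))/ℏ = 0.7071 on the right.
Matching ψ and ψ′ at x = 0 gives r = (k₁ − k₂)/(k₁ + k₂), so R = r² = 0.4223 and T = 1 − R = 0.5777.

T = 0.578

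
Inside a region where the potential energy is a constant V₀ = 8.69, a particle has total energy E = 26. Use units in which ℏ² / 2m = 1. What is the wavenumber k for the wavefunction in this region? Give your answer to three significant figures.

k = 4.16

With E > V₀ the solution is oscillatory, ψ ∝ e^{±ikx} with k = √(2m(E − V₀))/ℏ.
k = √(2 × 0.5 × 17.31) = 4.161.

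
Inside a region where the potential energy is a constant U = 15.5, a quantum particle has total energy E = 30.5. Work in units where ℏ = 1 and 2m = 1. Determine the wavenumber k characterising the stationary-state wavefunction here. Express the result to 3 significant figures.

k = 3.87

With E > U the solution is oscillatory, ψ ∝ e^{±ikx} with k = √(2m(E − U))/ℏ.
k = √(2 × 0.5 × 15) = 3.873.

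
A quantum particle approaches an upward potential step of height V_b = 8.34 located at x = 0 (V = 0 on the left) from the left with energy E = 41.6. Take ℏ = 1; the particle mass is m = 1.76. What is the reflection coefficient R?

R = 0.00312

The wavenumbers are k₁ = √(2mE)/ℏ = 12.10 on the left and k₂ = √(2m(E − V_b))/ℏ = 10.82 on the right.
Continuity of ψ and ψ′ at the step yields the reflection amplitude r = (k₁ − k₂)/(k₁ + k₂) = 0.05588; thus R = |r|² = 0.003122, T = 0.9969.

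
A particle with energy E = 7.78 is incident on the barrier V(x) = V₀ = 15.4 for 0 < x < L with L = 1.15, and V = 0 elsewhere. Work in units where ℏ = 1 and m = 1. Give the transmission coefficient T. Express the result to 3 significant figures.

T = 0.000504

E < V₀: inside the barrier ψ ∝ e^{±κx} with κ = √(2m(V₀ − E))/ℏ = 3.904.
κL = 4.489, sinh(κL) = 44.53.
Matching ψ, ψ′ at both faces gives T = [1 + V₀² sinh²(κL) / (4E(V₀ − E))]⁻¹ = 1/1984 = 0.000504.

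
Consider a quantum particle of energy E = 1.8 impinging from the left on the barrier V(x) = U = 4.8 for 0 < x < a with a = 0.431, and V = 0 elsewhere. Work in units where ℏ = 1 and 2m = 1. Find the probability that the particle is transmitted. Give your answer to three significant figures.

T = 0.584

Since E < U the interior solution is evanescent with decay constant κ = √(2m(U − E))/ℏ = 1.732.
κa = 0.7465, sinh(κa) = 0.8178.
The exact tunnelling result is T⁻¹ = 1 + U² sinh²(κa) / [4E(U − E)] = 1.713, so T = 0.584.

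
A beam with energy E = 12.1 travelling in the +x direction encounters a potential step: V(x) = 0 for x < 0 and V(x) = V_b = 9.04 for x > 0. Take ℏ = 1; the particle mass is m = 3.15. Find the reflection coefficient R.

R = 0.109

The wavenumbers are k₁ = √(2mE)/ℏ = 8.731 on the left and k₂ = √(2m(E − V_b))/ℏ = 4.391 on the right.
Continuity of ψ and ψ′ at the step yields the reflection amplitude r = (k₁ − k₂)/(k₁ + k₂) = 0.3308; thus R = |r|² = 0.1094, T = 0.8906.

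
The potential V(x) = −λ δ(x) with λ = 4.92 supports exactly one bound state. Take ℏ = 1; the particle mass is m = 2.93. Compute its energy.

E = -35.5

The bound state is ψ(x) = √κ e^{−κ|x|}. The derivative jump ψ'(0⁺) − ψ'(0⁻) = −(2mλ/ℏ²)ψ(0) fixes κ = mλ/ℏ² = 14.42.
Then E = −ℏ²κ²/(2m) = −mλ²/(2ℏ²) = -35.46.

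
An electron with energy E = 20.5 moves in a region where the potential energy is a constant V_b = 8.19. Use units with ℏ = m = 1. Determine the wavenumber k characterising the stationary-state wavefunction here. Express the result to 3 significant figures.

k = 4.96

With E > V_b the solution is oscillatory, ψ ∝ e^{±ikx} with k = √(2m(E − V_b))/ℏ.
k = √(2 × 1 × 12.31) = 4.962.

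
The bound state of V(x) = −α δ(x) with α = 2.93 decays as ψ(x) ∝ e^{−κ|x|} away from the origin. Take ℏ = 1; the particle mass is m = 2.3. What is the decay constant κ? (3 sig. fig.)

κ = 6.74

Integrating the TISE across x = 0 gives the cusp condition ψ'(0⁺) − ψ'(0⁻) = −(2mα/ℏ²)ψ(0).
With ψ ∝ e^{−κ|x|} this yields −2κ = −2mα/ℏ², so κ = mα/ℏ² = 6.739.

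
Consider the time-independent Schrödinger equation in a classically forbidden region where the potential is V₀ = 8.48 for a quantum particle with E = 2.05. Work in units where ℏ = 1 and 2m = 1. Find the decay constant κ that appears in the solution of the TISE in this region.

κ = 2.54

Since E < V₀ the TISE in this region is ψ'' = κ²ψ with κ = √(2m(V₀ − E))/ℏ.
κ = √(2 × 0.5 × 6.43) = 2.536.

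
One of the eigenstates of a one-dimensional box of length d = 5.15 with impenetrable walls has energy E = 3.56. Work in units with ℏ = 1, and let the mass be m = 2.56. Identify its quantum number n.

n = 7

For an infinite well E_n = n²π²ℏ²/(2md²), so n = (d/πℏ)√(2mE).
n = (5.15/π) × √(2 × 2.56 × 3.56) = 6.999 → n = 7.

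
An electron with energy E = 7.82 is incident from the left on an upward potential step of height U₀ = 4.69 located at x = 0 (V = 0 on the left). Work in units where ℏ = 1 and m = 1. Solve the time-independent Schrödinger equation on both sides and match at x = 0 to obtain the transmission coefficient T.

T = 0.949

The wavenumbers are k₁ = √(2mE)/ℏ = 3.955 on the left and k₂ = √(2m(E − U₀))/ℏ = 2.502 on the right.
Continuity of ψ and ψ′ at the step yields the reflection amplitude r = (k₁ − k₂)/(k₁ + k₂) = 0.2250; thus R = |r|² = 0.05062, T = 0.9494.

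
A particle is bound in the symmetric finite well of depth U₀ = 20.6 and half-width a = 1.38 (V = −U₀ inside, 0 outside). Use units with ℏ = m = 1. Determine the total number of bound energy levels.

N = 6

Define the well-strength parameter z₀ = (a/ℏ)√(2mU₀) = 1.38 × √(2·1·20.6) = 8.858.
A new bound state (alternating even/odd) appears each time z₀ passes a multiple of π/2, so N = ⌊2z₀/π⌋ + 1 = ⌊5.639⌋ + 1 = 6.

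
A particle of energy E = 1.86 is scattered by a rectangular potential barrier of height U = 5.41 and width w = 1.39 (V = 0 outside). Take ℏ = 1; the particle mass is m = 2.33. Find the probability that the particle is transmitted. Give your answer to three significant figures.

E < U: inside the barrier ψ ∝ e^{±κx} with κ = √(2m(U − E))/ℏ = 4.067.
κw = 5.654, sinh(κw) = 142.7.
Matching ψ, ψ′ at both faces gives T = [1 + U² sinh²(κw) / (4E(U − E))]⁻¹ = 1/22550 = 0.0000443.

T = 0.0000443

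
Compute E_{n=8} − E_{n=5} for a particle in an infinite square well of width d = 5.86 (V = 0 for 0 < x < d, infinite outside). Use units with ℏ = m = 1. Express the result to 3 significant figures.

E_n = n²π²ℏ²/(2md²), so ΔE = (8² − 5²) π²ℏ²/(2md²).
ΔE = 39 × π² / (2 × 1 × 5.86²) = 5.605.

ΔE = 5.60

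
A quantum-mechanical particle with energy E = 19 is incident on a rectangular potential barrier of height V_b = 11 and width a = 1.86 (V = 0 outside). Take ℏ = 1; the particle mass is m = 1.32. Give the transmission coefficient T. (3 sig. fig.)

E > V_b: inside the barrier k₂ = √(2m(E − V_b))/ℏ = 4.596, k₂a = 8.548.
Matching at both interfaces gives T⁻¹ = 1 + V_b² sin²(k₂a) / [4E(E − V_b)] = 1.118, hence T = 0.895.

T = 0.895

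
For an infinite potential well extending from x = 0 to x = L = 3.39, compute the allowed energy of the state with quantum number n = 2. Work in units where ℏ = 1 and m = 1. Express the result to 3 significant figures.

E = 1.72

The infinite-well eigenfunctions ψ_n = √(2/L) sin(nπx/L) vanish at both walls, giving E_n = n²π²ℏ²/(2mL²).
E_2 = 2² × π² / (2 × 1 × 3.39²) = 1.718.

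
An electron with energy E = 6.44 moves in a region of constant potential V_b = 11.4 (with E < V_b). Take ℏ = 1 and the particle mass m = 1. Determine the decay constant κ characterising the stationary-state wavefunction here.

Since E < V_b the TISE in this region is ψ'' = κ²ψ with κ = √(2m(V_b − E))/ℏ.
κ = √(2 × 1 × 4.96) = 3.150.

κ = 3.15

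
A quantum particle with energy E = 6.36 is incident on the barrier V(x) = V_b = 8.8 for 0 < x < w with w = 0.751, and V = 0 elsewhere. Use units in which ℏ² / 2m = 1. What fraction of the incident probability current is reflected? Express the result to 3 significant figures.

E < V_b: inside the barrier ψ ∝ e^{±κx} with κ = √(2m(V_b − E))/ℏ = 1.562.
κw = 1.173, sinh(κw) = 1.461.
The exact tunnelling result is T⁻¹ = 1 + V_b² sinh²(κw) / [4E(V_b − E)] = 3.664, so T = 0.273.
R = 1 − T = 0.727.

R = 0.727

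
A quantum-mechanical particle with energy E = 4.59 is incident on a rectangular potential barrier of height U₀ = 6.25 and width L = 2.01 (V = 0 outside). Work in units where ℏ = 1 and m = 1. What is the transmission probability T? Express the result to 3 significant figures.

E < U₀: inside the barrier ψ ∝ e^{±κx} with κ = √(2m(U₀ − E))/ℏ = 1.822.
κL = 3.662, sinh(κL) = 19.46.
Matching ψ, ψ′ at both faces gives T = [1 + U₀² sinh²(κL) / (4E(U₀ − E))]⁻¹ = 1/486.6 = 0.00206.

T = 0.00206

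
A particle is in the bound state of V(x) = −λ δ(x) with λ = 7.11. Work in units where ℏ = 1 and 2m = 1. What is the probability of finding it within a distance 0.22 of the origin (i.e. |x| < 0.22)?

P = 0.791

The normalised bound state is ψ = √κ e^{−κ|x|} with κ = mλ/ℏ² = 3.555.
P(|x| < d) = ∫_{−d}^{d} κ e^{−2κ|x|} dx = 1 − e^{−2κd} = 1 − e^{−1.564} = 0.7907.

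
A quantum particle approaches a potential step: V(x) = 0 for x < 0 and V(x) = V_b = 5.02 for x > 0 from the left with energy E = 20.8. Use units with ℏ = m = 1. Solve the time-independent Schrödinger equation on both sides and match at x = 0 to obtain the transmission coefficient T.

The wavenumbers are k₁ = √(2mE)/ℏ = 6.450 on the left and k₂ = √(2m(E − V_b))/ℏ = 5.618 on the right.
Matching ψ and ψ′ at x = 0 gives r = (k₁ − k₂)/(k₁ + k₂), so R = r² = 0.004753 and T = 1 − R = 0.9952.

T = 0.995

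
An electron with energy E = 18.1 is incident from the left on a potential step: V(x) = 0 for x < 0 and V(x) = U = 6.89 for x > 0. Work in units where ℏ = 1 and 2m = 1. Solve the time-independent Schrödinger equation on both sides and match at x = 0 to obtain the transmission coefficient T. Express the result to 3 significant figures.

On each side the TISE gives plane waves with k = √(2m(E − V))/ℏ: k₁ = √(2·½·18.1) = 4.254, k₂ = √(2·½·11.21) = 3.348.
Matching ψ and ψ′ at x = 0 gives r = (k₁ − k₂)/(k₁ + k₂), so R = r² = 0.01421 and T = 1 − R = 0.9858.

T = 0.986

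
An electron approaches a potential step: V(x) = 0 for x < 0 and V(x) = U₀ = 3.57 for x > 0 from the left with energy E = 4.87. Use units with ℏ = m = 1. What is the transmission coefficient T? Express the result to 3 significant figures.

On each side the TISE gives plane waves with k = √(2m(E − V))/ℏ: k₁ = √(2·1·4.87) = 3.121, k₂ = √(2·1·1.3) = 1.612.
Continuity of ψ and ψ′ at the step yields the reflection amplitude r = (k₁ − k₂)/(k₁ + k₂) = 0.3187; thus R = |r|² = 0.1016, T = 0.8984.

T = 0.898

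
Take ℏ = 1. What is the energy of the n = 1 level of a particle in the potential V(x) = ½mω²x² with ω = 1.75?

E = 2.63

Using E_n = (n + ½)ℏω: E_1 = 1.5 × 1.75 = 2.625.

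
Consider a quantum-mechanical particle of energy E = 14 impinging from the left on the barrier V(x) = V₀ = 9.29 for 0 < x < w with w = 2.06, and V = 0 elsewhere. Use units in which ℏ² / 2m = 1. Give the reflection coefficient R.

E > V₀: inside the barrier k₂ = √(2m(E − V₀))/ℏ = 2.170, k₂w = 4.471.
T = [1 + V₀² sin²(k₂w) / (4E(E − V₀))]⁻¹ = 1/1.308 = 0.764.
R = 1 − T = 0.236.

R = 0.236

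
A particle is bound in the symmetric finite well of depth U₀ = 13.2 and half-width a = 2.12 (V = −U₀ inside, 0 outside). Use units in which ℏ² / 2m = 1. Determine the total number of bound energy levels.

N = 5

The dimensionless depth is z₀ = a√(2mU₀)/ℏ = 2.12 × √(13.20) = 7.702.
The even/odd transcendental equations gain one root per π/2 in z₀, giving N = 1 + ⌊2z₀/π⌋ = 1 + ⌊4.903⌋ = 5.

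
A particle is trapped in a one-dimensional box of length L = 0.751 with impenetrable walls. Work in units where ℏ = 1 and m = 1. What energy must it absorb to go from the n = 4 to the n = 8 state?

E_n = n²π²ℏ²/(2mL²), so ΔE = (8² − 4²) π²ℏ²/(2mL²).
ΔE = 48 × π² / (2 × 1 × 0.751²) = 420.0.

ΔE = 420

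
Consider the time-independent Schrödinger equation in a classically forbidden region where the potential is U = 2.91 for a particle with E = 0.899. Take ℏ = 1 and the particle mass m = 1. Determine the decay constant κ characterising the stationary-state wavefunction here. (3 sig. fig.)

κ = 2.01

Since E < U the TISE in this region is ψ'' = κ²ψ with κ = √(2m(U − E))/ℏ.
κ = √(2 × 1 × 2.011) = 2.005.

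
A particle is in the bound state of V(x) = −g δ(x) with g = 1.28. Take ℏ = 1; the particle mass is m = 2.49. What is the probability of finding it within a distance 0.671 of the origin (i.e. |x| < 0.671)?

P = 0.986

The normalised bound state is ψ = √κ e^{−κ|x|} with κ = mg/ℏ² = 3.187.
P(|x| < d) = ∫_{−d}^{d} κ e^{−2κ|x|} dx = 1 − e^{−2κd} = 1 − e^{−4.277} = 0.9861.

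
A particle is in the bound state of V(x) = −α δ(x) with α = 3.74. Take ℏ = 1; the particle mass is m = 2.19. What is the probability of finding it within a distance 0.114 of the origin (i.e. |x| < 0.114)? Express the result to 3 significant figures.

P = 0.845

The normalised bound state is ψ = √κ e^{−κ|x|} with κ = mα/ℏ² = 8.191.
P(|x| < d) = ∫_{−d}^{d} κ e^{−2κ|x|} dx = 1 − e^{−2κd} = 1 − e^{−1.867} = 0.8455.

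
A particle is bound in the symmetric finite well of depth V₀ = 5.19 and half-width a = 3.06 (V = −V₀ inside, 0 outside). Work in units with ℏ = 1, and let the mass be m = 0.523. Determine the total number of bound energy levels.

Define the well-strength parameter z₀ = (a/ℏ)√(2mV₀) = 3.06 × √(2·0.523·5.19) = 7.130.
The even/odd transcendental equations gain one root per π/2 in z₀, giving N = 1 + ⌊2z₀/π⌋ = 1 + ⌊4.539⌋ = 5.

N = 5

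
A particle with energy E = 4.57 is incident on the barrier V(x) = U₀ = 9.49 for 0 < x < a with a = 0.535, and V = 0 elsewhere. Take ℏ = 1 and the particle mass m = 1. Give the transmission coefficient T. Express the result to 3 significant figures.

T = 0.130

E < U₀: inside the barrier ψ ∝ e^{±κx} with κ = √(2m(U₀ − E))/ℏ = 3.137.
κa = 1.678, sinh(κa) = 2.585.
Matching ψ, ψ′ at both faces gives T = [1 + U₀² sinh²(κa) / (4E(U₀ − E))]⁻¹ = 1/7.690 = 0.130.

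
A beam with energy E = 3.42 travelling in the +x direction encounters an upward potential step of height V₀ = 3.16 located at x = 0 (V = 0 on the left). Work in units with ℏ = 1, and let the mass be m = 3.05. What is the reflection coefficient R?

R = 0.322

The wavenumbers are k₁ = √(2mE)/ℏ = 4.567 on the left and k₂ = √(2m(E − V₀))/ℏ = 1.259 on the right.
Matching ψ and ψ′ at x = 0 gives r = (k₁ − k₂)/(k₁ + k₂), so R = r² = 0.3223 and T = 1 − R = 0.6777.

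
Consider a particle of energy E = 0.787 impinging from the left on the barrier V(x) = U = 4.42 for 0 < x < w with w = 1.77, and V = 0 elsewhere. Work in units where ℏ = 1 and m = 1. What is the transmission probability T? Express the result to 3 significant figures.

Since E < U the interior solution is evanescent with decay constant κ = √(2m(U − E))/ℏ = 2.696.
κw = 4.771, sinh(κw) = 59.02.
The exact tunnelling result is T⁻¹ = 1 + U² sinh²(κw) / [4E(U − E)] = 5952, so T = 0.000168.

T = 0.000168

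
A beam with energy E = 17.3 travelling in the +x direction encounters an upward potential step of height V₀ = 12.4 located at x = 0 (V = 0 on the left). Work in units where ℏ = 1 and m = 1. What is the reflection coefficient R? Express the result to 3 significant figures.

R = 0.0932

The wavenumbers are k₁ = √(2mE)/ℏ = 5.882 on the left and k₂ = √(2m(E − V₀))/ℏ = 3.130 on the right.
Matching ψ and ψ′ at x = 0 gives r = (k₁ − k₂)/(k₁ + k₂), so R = r² = 0.09322 and T = 1 − R = 0.9068.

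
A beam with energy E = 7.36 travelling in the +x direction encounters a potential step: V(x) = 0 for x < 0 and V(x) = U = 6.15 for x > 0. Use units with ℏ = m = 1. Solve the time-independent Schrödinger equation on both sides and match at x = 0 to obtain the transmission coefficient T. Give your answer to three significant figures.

On each side the TISE gives plane waves with k = √(2m(E − V))/ℏ: k₁ = √(2·1·7.36) = 3.837, k₂ = √(2·1·1.21) = 1.556.
Continuity of ψ and ψ′ at the step yields the reflection amplitude r = (k₁ − k₂)/(k₁ + k₂) = 0.4230; thus R = |r|² = 0.1789, T = 0.8211.

T = 0.821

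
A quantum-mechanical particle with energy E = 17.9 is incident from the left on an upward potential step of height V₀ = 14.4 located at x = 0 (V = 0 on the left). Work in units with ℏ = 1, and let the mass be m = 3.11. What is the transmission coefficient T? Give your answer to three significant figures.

The wavenumbers are k₁ = √(2mE)/ℏ = 10.55 on the left and k₂ = √(2m(E − V₀))/ℏ = 4.666 on the right.
Continuity of ψ and ψ′ at the step yields the reflection amplitude r = (k₁ − k₂)/(k₁ + k₂) = 0.3868; thus R = |r|² = 0.1496, T = 0.8504.

T = 0.850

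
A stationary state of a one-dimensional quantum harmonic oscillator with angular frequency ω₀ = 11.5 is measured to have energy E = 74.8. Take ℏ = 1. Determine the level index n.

n = 6

E_n = ℏω₀(n + ½) ⇒ n = E/(ℏω₀) − ½ = 74.8/11.5 − 0.5 = 6.004 → n = 6.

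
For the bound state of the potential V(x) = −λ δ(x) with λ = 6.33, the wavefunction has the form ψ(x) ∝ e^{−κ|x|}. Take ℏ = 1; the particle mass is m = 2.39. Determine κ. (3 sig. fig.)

κ = 15.1

Integrating the TISE across x = 0 gives the cusp condition ψ'(0⁺) − ψ'(0⁻) = −(2mλ/ℏ²)ψ(0).
With ψ ∝ e^{−κ|x|} this yields −2κ = −2mλ/ℏ², so κ = mλ/ℏ² = 15.13.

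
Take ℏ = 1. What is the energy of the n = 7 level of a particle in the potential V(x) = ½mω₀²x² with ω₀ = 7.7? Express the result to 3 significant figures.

E = 57.8

The oscillator eigenvalues are E_n = ℏω₀(n + ½), so E_7 = 7.7 × 7.5 = 57.75.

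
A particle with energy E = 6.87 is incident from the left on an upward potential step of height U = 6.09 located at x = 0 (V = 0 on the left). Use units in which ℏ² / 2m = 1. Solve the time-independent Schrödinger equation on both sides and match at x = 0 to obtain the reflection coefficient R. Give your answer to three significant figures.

R = 0.246

On each side the TISE gives plane waves with k = √(2m(E − V))/ℏ: k₁ = √(2·½·6.87) = 2.621, k₂ = √(2·½·0.78) = 0.8832.
Matching ψ and ψ′ at x = 0 gives r = (k₁ − k₂)/(k₁ + k₂), so R = r² = 0.2460 and T = 1 − R = 0.7540.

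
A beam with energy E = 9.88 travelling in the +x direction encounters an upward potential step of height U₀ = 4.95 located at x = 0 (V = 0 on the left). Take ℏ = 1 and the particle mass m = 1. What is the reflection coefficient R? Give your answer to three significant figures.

On each side the TISE gives plane waves with k = √(2m(E − V))/ℏ: k₁ = √(2·1·9.88) = 4.445, k₂ = √(2·1·4.93) = 3.140.
Continuity of ψ and ψ′ at the step yields the reflection amplitude r = (k₁ − k₂)/(k₁ + k₂) = 0.1721; thus R = |r|² = 0.02961, T = 0.9704.

R = 0.0296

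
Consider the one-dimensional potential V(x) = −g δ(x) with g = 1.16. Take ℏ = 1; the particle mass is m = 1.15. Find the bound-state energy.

The bound state is ψ(x) = √κ e^{−κ|x|}. The derivative jump ψ'(0⁺) − ψ'(0⁻) = −(2mg/ℏ²)ψ(0) fixes κ = mg/ℏ² = 1.334.
Then E = −ℏ²κ²/(2m) = −mg²/(2ℏ²) = -0.7737.

E = -0.774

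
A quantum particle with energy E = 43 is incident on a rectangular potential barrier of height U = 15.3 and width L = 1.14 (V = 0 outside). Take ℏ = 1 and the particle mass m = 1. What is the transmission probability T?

Above the barrier the interior wavenumber is k₂ = √(2m(E − U))/ℏ = 7.443, giving phase k₂L = 8.485.
T = [1 + U² sin²(k₂L) / (4E(E − U))]⁻¹ = 1/1.032 = 0.969.

T = 0.969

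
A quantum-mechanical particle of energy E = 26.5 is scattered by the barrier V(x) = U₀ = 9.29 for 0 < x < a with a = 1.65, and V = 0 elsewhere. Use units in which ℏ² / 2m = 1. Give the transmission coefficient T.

T = 0.987

Above the barrier the interior wavenumber is k₂ = √(2m(E − U₀))/ℏ = 4.148, giving phase k₂a = 6.845.
Matching at both interfaces gives T⁻¹ = 1 + U₀² sin²(k₂a) / [4E(E − U₀)] = 1.013, hence T = 0.987.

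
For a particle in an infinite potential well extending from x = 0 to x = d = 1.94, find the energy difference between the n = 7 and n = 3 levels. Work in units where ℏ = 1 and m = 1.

E_n = n²π²ℏ²/(2md²), so ΔE = (7² − 3²) π²ℏ²/(2md²).
ΔE = 40 × π² / (2 × 1 × 1.94²) = 52.45.

ΔE = 52.4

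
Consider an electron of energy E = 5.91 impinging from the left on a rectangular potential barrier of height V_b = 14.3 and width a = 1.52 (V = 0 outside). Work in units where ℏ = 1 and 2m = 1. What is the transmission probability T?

T = 0.000581

E < V_b: inside the barrier ψ ∝ e^{±κx} with κ = √(2m(V_b − E))/ℏ = 2.897.
κa = 4.403, sinh(κa) = 40.83.
The exact tunnelling result is T⁻¹ = 1 + V_b² sinh²(κa) / [4E(V_b − E)] = 1720, so T = 0.000581.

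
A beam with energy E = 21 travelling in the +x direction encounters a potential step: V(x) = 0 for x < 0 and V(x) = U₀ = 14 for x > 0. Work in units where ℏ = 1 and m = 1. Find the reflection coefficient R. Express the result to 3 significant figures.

The wavenumbers are k₁ = √(2mE)/ℏ = 6.481 on the left and k₂ = √(2m(E − U₀))/ℏ = 3.742 on the right.
Matching ψ and ψ′ at x = 0 gives r = (k₁ − k₂)/(k₁ + k₂), so R = r² = 0.07180 and T = 1 − R = 0.9282.

R = 0.0718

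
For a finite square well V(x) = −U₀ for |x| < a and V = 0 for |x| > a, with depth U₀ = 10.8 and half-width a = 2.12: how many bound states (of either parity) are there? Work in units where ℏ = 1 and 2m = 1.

The dimensionless depth is z₀ = a√(2mU₀)/ℏ = 2.12 × √(10.80) = 6.967.
The even/odd transcendental equations gain one root per π/2 in z₀, giving N = 1 + ⌊2z₀/π⌋ = 1 + ⌊4.435⌋ = 5.

N = 5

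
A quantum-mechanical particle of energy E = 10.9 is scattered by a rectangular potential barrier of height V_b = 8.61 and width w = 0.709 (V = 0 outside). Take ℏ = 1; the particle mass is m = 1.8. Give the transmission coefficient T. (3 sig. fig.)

T = 0.628

Above the barrier the interior wavenumber is k₂ = √(2m(E − V_b))/ℏ = 2.871, giving phase k₂w = 2.036.
Matching at both interfaces gives T⁻¹ = 1 + V_b² sin²(k₂w) / [4E(E − V_b)] = 1.593, hence T = 0.628.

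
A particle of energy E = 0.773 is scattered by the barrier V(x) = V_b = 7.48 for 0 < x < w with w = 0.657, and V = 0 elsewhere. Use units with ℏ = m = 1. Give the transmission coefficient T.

T = 0.0121

Since E < V_b the interior solution is evanescent with decay constant κ = √(2m(V_b − E))/ℏ = 3.663.
κw = 2.406, sinh(κw) = 5.501.
Matching ψ, ψ′ at both faces gives T = [1 + V_b² sinh²(κw) / (4E(V_b − E))]⁻¹ = 1/82.65 = 0.0121.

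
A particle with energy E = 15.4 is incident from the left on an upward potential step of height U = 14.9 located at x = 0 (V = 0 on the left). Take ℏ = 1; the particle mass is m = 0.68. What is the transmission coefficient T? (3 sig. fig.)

T = 0.517

On each side the TISE gives plane waves with k = √(2m(E − V))/ℏ: k₁ = √(2·0.68·15.4) = 4.576, k₂ = √(2·0.68·0.5) = 0.8246.
Matching ψ and ψ′ at x = 0 gives r = (k₁ − k₂)/(k₁ + k₂), so R = r² = 0.4825 and T = 1 − R = 0.5175.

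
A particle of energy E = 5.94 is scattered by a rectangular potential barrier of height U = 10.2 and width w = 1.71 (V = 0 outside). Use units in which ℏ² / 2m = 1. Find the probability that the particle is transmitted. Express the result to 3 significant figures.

Since E < U the interior solution is evanescent with decay constant κ = √(2m(U − E))/ℏ = 2.064.
κw = 3.529, sinh(κw) = 17.04.
The exact tunnelling result is T⁻¹ = 1 + U² sinh²(κw) / [4E(U − E)] = 299.4, so T = 0.00334.

T = 0.00334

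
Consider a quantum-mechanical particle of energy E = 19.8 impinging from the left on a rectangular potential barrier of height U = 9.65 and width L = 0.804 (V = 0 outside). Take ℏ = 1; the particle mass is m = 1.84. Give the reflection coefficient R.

E > U: inside the barrier k₂ = √(2m(E − U))/ℏ = 6.112, k₂L = 4.914.
T = [1 + U² sin²(k₂L) / (4E(E − U))]⁻¹ = 1/1.111 = 0.900.
R = 1 − T = 0.100.

R = 0.100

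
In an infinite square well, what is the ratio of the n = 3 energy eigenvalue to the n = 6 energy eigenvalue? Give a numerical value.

E_n = n²π²ℏ²/(2mL²) so the ratio is n₂²/n₁² = 9/36 = 0.25.

0.25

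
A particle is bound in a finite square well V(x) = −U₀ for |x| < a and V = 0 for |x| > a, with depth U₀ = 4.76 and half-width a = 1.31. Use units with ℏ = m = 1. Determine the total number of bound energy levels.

The dimensionless depth is z₀ = a√(2mU₀)/ℏ = 1.31 × √(9.520) = 4.042.
The even/odd transcendental equations gain one root per π/2 in z₀, giving N = 1 + ⌊2z₀/π⌋ = 1 + ⌊2.573⌋ = 3.

N = 3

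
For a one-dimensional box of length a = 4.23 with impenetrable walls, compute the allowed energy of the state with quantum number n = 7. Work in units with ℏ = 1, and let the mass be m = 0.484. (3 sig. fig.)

Requiring ψ(0) = ψ(a) = 0 quantises k = nπ/a, hence E_n = ℏ²k²/2m = n²π²ℏ²/(2ma²).
E_7 = 7² × π² / (2 × 0.484 × 4.23²) = 27.92.

E = 27.9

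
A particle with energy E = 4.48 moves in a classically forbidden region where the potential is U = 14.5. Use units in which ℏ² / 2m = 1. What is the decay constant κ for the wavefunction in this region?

Since E < U the TISE in this region is ψ'' = κ²ψ with κ = √(2m(U − E))/ℏ.
κ = √(2 × 0.5 × 10.02) = 3.165.

κ = 3.17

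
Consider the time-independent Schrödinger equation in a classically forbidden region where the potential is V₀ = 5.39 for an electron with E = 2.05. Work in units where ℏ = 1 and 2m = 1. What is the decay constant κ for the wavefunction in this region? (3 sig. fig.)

Since E < V₀ the TISE in this region is ψ'' = κ²ψ with κ = √(2m(V₀ − E))/ℏ.
κ = √(2 × 0.5 × 3.34) = 1.828.

κ = 1.83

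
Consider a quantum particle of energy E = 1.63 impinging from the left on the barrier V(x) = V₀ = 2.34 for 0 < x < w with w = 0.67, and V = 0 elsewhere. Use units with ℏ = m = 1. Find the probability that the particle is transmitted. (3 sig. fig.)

E < V₀: inside the barrier ψ ∝ e^{±κx} with κ = √(2m(V₀ − E))/ℏ = 1.192.
κw = 0.7984, sinh(κw) = 0.8860.
The exact tunnelling result is T⁻¹ = 1 + V₀² sinh²(κw) / [4E(V₀ − E)] = 1.928, so T = 0.519.

T = 0.519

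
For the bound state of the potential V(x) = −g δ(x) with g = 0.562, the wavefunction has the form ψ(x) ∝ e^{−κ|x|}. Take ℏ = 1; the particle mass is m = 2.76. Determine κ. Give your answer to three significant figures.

Integrate −(ℏ²/2m)ψ'' − gδ(x)ψ = Eψ from −ε to +ε: the ψ'' term gives ψ'(0⁺) − ψ'(0⁻) and the δ term gives −(2mg/ℏ²)ψ(0).
With ψ ∝ e^{−κ|x|} this yields −2κ = −2mg/ℏ², so κ = mg/ℏ² = 1.551.

κ = 1.55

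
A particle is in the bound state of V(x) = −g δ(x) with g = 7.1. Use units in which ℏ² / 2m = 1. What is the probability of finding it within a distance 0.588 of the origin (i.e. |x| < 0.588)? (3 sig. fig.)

P = 0.985

The normalised bound state is ψ = √κ e^{−κ|x|} with κ = mg/ℏ² = 3.550.
P(|x| < d) = ∫_{−d}^{d} κ e^{−2κ|x|} dx = 1 − e^{−2κd} = 1 − e^{−4.175} = 0.9846.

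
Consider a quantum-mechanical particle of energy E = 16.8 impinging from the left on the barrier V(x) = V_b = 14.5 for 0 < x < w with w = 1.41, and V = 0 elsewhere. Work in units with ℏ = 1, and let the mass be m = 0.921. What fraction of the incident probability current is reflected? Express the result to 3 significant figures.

R = 0.0710

E > V_b: inside the barrier k₂ = √(2m(E − V_b))/ℏ = 2.058, k₂w = 2.902.
Matching at both interfaces gives T⁻¹ = 1 + V_b² sin²(k₂w) / [4E(E − V_b)] = 1.076, hence T = 0.929.
R = 1 − T = 0.0710.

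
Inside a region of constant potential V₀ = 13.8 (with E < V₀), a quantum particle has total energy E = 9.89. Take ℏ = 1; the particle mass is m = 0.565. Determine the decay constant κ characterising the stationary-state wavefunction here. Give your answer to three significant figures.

Since E < V₀ the TISE in this region is ψ'' = κ²ψ with κ = √(2m(V₀ − E))/ℏ.
κ = √(2 × 0.565 × 3.91) = 2.102.

κ = 2.10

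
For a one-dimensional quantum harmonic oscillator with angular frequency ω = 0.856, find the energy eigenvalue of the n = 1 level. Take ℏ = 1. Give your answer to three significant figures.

E = 1.28

The oscillator eigenvalues are E_n = ℏω(n + ½), so E_1 = 0.856 × 1.5 = 1.284.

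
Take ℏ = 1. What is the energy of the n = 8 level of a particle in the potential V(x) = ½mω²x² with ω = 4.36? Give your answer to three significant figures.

The oscillator eigenvalues are E_n = ℏω(n + ½), so E_8 = 4.36 × 8.5 = 37.06.

E = 37.1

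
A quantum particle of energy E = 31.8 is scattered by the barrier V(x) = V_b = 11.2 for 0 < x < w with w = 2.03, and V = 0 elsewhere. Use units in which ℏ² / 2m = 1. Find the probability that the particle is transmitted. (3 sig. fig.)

Above the barrier the interior wavenumber is k₂ = √(2m(E − V_b))/ℏ = 4.539, giving phase k₂w = 9.214.
T = [1 + V_b² sin²(k₂w) / (4E(E − V_b))]⁻¹ = 1/1.002 = 0.998.

T = 0.998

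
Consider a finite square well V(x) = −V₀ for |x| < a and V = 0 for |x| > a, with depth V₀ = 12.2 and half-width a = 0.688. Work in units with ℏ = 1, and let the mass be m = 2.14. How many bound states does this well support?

Define the well-strength parameter z₀ = (a/ℏ)√(2mV₀) = 0.688 × √(2·2.14·12.2) = 4.972.
The even/odd transcendental equations gain one root per π/2 in z₀, giving N = 1 + ⌊2z₀/π⌋ = 1 + ⌊3.165⌋ = 4.

N = 4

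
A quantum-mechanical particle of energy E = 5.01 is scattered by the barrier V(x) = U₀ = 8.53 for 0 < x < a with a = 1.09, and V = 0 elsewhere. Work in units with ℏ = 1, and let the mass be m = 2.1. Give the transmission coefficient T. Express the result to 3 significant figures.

T = 0.000887

E < U₀: inside the barrier ψ ∝ e^{±κx} with κ = √(2m(U₀ − E))/ℏ = 3.845.
κa = 4.191, sinh(κa) = 33.04.
Matching ψ, ψ′ at both faces gives T = [1 + U₀² sinh²(κa) / (4E(U₀ − E))]⁻¹ = 1/1127 = 0.000887.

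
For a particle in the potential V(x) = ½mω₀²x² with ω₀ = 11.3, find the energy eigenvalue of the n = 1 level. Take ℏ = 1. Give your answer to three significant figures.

E = 17.0

The oscillator eigenvalues are E_n = ℏω₀(n + ½), so E_1 = 11.3 × 1.5 = 16.95.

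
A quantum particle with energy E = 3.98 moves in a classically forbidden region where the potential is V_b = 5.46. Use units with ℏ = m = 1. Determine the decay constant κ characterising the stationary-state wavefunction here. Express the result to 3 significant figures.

Since E < V_b the TISE in this region is ψ'' = κ²ψ with κ = √(2m(V_b − E))/ℏ.
κ = √(2 × 1 × 1.48) = 1.720.

κ = 1.72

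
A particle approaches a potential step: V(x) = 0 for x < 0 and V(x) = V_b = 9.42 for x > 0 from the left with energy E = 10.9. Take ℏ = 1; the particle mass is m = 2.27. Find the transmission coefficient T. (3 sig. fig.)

On each side the TISE gives plane waves with k = √(2m(E − V))/ℏ: k₁ = √(2·2.27·10.9) = 7.035, k₂ = √(2·2.27·1.48) = 2.592.
Continuity of ψ and ψ′ at the step yields the reflection amplitude r = (k₁ − k₂)/(k₁ + k₂) = 0.4615; thus R = |r|² = 0.2130, T = 0.7870.

T = 0.787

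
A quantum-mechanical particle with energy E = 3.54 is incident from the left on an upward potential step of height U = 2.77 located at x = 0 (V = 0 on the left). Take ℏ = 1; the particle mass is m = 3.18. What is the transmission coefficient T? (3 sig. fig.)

On each side the TISE gives plane waves with k = √(2m(E − V))/ℏ: k₁ = √(2·3.18·3.54) = 4.745, k₂ = √(2·3.18·0.77) = 2.213.
Continuity of ψ and ψ′ at the step yields the reflection amplitude r = (k₁ − k₂)/(k₁ + k₂) = 0.3639; thus R = |r|² = 0.1324, T = 0.8676.

T = 0.868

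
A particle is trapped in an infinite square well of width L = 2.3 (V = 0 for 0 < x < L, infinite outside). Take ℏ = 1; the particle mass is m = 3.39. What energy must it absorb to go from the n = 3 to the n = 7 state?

ΔE = 11.0

E_n = n²π²ℏ²/(2mL²), so ΔE = (7² − 3²) π²ℏ²/(2mL²).
ΔE = 40 × π² / (2 × 3.39 × 2.3²) = 11.01.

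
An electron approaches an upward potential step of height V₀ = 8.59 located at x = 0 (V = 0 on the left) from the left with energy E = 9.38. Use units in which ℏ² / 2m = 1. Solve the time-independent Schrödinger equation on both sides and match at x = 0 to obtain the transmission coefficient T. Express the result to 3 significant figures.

T = 0.697

On each side the TISE gives plane waves with k = √(2m(E − V))/ℏ: k₁ = √(2·½·9.38) = 3.063, k₂ = √(2·½·0.79) = 0.8888.
Continuity of ψ and ψ′ at the step yields the reflection amplitude r = (k₁ − k₂)/(k₁ + k₂) = 0.5501; thus R = |r|² = 0.3026, T = 0.6974.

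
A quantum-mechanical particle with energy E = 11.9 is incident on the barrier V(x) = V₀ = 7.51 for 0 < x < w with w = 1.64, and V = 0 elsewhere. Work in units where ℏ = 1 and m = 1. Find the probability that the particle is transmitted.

Above the barrier the interior wavenumber is k₂ = √(2m(E − V₀))/ℏ = 2.963, giving phase k₂w = 4.859.
T = [1 + V₀² sin²(k₂w) / (4E(E − V₀))]⁻¹ = 1/1.264 = 0.791.

T = 0.791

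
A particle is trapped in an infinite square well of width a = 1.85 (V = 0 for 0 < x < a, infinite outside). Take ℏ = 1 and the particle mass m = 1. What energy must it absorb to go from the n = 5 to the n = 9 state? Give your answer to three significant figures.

ΔE = 80.7

E_n = n²π²ℏ²/(2ma²), so ΔE = (9² − 5²) π²ℏ²/(2ma²).
ΔE = 56 × π² / (2 × 1 × 1.85²) = 80.74.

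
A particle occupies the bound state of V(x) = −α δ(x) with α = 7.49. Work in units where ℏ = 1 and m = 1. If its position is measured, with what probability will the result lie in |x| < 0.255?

The normalised bound state is ψ = √κ e^{−κ|x|} with κ = mα/ℏ² = 7.490.
P(|x| < d) = ∫_{−d}^{d} κ e^{−2κ|x|} dx = 1 − e^{−2κd} = 1 − e^{−3.820} = 0.9781.

P = 0.978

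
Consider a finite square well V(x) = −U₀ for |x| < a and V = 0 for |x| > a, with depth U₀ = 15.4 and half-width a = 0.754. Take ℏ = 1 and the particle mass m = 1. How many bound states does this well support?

Define the well-strength parameter z₀ = (a/ℏ)√(2mU₀) = 0.754 × √(2·1·15.4) = 4.185.
A new bound state (alternating even/odd) appears each time z₀ passes a multiple of π/2, so N = ⌊2z₀/π⌋ + 1 = ⌊2.664⌋ + 1 = 3.

N = 3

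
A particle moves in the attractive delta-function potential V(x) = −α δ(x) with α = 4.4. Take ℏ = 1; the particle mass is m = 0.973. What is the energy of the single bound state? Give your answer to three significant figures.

For x ≠ 0 the bound state is ψ ∝ e^{−κ|x|}; integrating the TISE across the delta gives the cusp condition 2κ = 2mα/ℏ², so κ = 4.281.
Then E = −ℏ²κ²/(2m) = −mα²/(2ℏ²) = -9.419.

E = -9.42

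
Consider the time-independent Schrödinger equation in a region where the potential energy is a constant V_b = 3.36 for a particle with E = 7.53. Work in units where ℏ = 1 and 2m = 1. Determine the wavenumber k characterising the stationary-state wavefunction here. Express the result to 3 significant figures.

With E > V_b the solution is oscillatory, ψ ∝ e^{±ikx} with k = √(2m(E − V_b))/ℏ.
k = √(2 × 0.5 × 4.17) = 2.042.

k = 2.04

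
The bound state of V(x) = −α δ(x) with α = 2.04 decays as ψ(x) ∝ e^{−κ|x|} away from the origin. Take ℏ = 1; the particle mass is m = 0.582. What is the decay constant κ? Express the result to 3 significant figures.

κ = 1.19

Integrate −(ℏ²/2m)ψ'' − αδ(x)ψ = Eψ from −ε to +ε: the ψ'' term gives ψ'(0⁺) − ψ'(0⁻) and the δ term gives −(2mα/ℏ²)ψ(0).
With ψ ∝ e^{−κ|x|} this yields −2κ = −2mα/ℏ², so κ = mα/ℏ² = 1.187.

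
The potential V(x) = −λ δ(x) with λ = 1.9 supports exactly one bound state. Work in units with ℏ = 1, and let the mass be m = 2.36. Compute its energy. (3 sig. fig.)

E = -4.26

For x ≠ 0 the bound state is ψ ∝ e^{−κ|x|}; integrating the TISE across the delta gives the cusp condition 2κ = 2mλ/ℏ², so κ = 4.484.
Then E = −ℏ²κ²/(2m) = −mλ²/(2ℏ²) = -4.260.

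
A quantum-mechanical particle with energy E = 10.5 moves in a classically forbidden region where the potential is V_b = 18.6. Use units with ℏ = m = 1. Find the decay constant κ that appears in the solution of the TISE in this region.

κ = 4.02

Since E < V_b the TISE in this region is ψ'' = κ²ψ with κ = √(2m(V_b − E))/ℏ.
κ = √(2 × 1 × 8.1) = 4.025.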